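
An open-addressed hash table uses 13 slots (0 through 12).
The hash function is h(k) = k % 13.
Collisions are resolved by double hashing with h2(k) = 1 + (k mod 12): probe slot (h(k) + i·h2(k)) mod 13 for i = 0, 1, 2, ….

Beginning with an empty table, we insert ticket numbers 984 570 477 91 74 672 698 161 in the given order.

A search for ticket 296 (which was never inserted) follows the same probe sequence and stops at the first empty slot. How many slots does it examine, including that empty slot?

984 hashes to 9; slot 9 is free => place at 9.
570 hashes to 11; slot 11 is free => place at 11.
477 hashes to 9, h2=10; 9 taken => place at 6.
91 hashes to 0; slot 0 is free => place at 0.
74 hashes to 9, h2=3; 9 taken => place at 12.
672 hashes to 9, h2=1; 9 taken => place at 10.
698 hashes to 9, h2=3; 9,12 taken => place at 2.
161 hashes to 5; slot 5 is free => place at 5.
Table: [91, ., 698, ., ., 161, 477, ., ., 984, 672, 570, 74]
Lookup 296: h=10, h2=9, probe 10,6,2,11,7 → slot 7 empty, not found.

5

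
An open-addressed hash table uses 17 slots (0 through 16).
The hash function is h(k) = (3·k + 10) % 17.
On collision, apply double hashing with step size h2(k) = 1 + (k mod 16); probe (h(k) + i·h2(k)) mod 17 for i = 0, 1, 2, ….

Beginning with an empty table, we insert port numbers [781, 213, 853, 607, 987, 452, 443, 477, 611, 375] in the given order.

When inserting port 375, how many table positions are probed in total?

2

781: h=7 → slot 7
213: h=3 → slot 3
853: h=2 → slot 2
607: h=12 → slot 12
987: h=13 → slot 13
452: h=6 → slot 6
443: h=13, h2=12, probe 13,8 → slot 8
477: h=13, h2=14, probe 13,10 → slot 10
611: h=7, h2=4, probe 7,11 → slot 11
375: h=13, h2=8, probe 13,4 → slot 4
Table: [-, -, 853, 213, 375, -, 452, 781, 443, -, 477, 611, 607, 987, -, -, -]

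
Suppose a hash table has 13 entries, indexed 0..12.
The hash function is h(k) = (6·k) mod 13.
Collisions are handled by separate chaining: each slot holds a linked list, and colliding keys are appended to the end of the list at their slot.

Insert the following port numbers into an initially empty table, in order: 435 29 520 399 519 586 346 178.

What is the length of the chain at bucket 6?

Insert 435: h=10, bucket 10 empty → new chain.
Insert 29: h=5, bucket 5 empty → new chain.
Insert 520: h=0, bucket 0 empty → new chain.
Insert 399: h=2, bucket 2 empty → new chain.
Insert 519: h=7, bucket 7 empty → new chain.
Insert 586: h=6, bucket 6 empty → new chain.
Insert 346: h=9, bucket 9 empty → new chain.
Insert 178: h=2, bucket 2 nonempty → append to chain.
Final buckets:
0: 520
1: —
2: 399 -> 178
3: —
4: —
5: 29
6: 586
7: 519
8: —
9: 346
10: 435
11: —
12: —

1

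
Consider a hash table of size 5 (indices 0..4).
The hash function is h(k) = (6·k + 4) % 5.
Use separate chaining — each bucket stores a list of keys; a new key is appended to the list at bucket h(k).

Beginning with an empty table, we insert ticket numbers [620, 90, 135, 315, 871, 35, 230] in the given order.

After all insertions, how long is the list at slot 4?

6

620 -> bucket 4
90 -> bucket 4 (collision)
135 -> bucket 4 (collision)
315 -> bucket 4 (collision)
871 -> bucket 0
35 -> bucket 4 (collision)
230 -> bucket 4 (collision)
Final buckets:
0: 871
1: .
2: .
3: .
4: 620 -> 90 -> 135 -> 315 -> 35 -> 230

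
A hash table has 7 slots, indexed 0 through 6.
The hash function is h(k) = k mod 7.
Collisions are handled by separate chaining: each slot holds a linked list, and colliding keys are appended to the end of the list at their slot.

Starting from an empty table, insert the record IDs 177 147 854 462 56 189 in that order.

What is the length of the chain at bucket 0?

5

177 → bucket 2
147 → bucket 0
854 → bucket 0 (collision)
462 → bucket 0 (collision)
56 → bucket 0 (collision)
189 → bucket 0 (collision)
Final buckets:
0: 147 -> 854 -> 462 -> 56 -> 189
1: ∅
2: 177
3: ∅
4: ∅
5: ∅
6: ∅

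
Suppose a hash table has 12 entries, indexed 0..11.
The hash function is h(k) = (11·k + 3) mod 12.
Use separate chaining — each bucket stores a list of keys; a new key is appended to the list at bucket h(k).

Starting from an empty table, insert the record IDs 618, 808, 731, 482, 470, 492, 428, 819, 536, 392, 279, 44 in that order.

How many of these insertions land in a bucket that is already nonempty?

Insert 618: h=9, bucket 9 empty → new chain.
Insert 808: h=11, bucket 11 empty → new chain.
Insert 731: h=4, bucket 4 empty → new chain.
Insert 482: h=1, bucket 1 empty → new chain.
Insert 470: h=1, bucket 1 nonempty → append to chain.
Insert 492: h=3, bucket 3 empty → new chain.
Insert 428: h=7, bucket 7 empty → new chain.
Insert 819: h=0, bucket 0 empty → new chain.
Insert 536: h=7, bucket 7 nonempty → append to chain.
Insert 392: h=7, bucket 7 nonempty → append to chain.
Insert 279: h=0, bucket 0 nonempty → append to chain.
Insert 44: h=7, bucket 7 nonempty → append to chain.
Final buckets:
0: 819 -> 279
1: 482 -> 470
2: -
3: 492
4: 731
5: -
6: -
7: 428 -> 536 -> 392 -> 44
8: -
9: 618
10: -
11: 808

5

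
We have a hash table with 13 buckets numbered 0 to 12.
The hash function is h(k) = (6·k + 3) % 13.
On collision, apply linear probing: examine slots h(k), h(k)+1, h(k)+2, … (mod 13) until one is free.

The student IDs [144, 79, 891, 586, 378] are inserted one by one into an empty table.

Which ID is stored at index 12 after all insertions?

378

144 hashes to 9; slot 9 is free → place at 9.
79 hashes to 9; 9 taken → place at 10.
891 hashes to 6; slot 6 is free → place at 6.
586 hashes to 9; 9,10 taken → place at 11.
378 hashes to 9; 9,10,11 taken → place at 12.
Table: [., ., ., ., ., ., 891, ., ., 144, 79, 586, 378]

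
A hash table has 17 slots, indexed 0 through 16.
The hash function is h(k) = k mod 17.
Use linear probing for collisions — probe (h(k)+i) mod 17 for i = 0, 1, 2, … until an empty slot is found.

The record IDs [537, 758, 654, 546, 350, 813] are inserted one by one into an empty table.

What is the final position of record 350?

537 hashes to 10; slot 10 is free -> place at 10.
758 hashes to 10; 10 taken -> place at 11.
654 hashes to 8; slot 8 is free -> place at 8.
546 hashes to 2; slot 2 is free -> place at 2.
350 hashes to 10; 10,11 taken -> place at 12.
813 hashes to 14; slot 14 is free -> place at 14.
Table: [_, _, 546, _, _, _, _, _, 654, _, 537, 758, 350, _, 813, _, _]

12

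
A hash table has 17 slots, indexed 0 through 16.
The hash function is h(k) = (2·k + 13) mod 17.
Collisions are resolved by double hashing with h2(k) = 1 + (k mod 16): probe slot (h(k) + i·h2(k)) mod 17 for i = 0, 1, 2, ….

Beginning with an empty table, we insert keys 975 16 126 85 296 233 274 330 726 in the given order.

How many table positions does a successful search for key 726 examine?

4

Insert 975: h=8, slot 8 empty -> index 8.
Insert 16: h=11, slot 11 empty -> index 11.
Insert 126: h=10, slot 10 empty -> index 10.
Insert 85: h=13, slot 13 empty -> index 13.
Insert 296: h=10, h2=9, slot 10 occupied -> index 2.
Insert 233: h=3, slot 3 empty -> index 3.
Insert 274: h=0, slot 0 empty -> index 0.
Insert 330: h=10, h2=11, slot 10 occupied -> index 4.
Insert 726: h=3, h2=7, slots 3,10,0 occupied -> index 7.
Table: [274, ∅, 296, 233, 330, ∅, ∅, 726, 975, ∅, 126, 16, ∅, 85, ∅, ∅, ∅]
Lookup 726: h=3, h2=7, probe 3,10,0,7 → found at 7.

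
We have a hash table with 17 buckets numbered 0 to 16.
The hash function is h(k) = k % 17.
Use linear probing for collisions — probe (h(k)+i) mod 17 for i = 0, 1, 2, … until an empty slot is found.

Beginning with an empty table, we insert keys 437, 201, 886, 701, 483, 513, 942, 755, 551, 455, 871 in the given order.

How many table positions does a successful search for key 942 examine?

437 hashes to 12; slot 12 is free => place at 12.
201 hashes to 14; slot 14 is free => place at 14.
886 hashes to 2; slot 2 is free => place at 2.
701 hashes to 4; slot 4 is free => place at 4.
483 hashes to 7; slot 7 is free => place at 7.
513 hashes to 3; slot 3 is free => place at 3.
942 hashes to 7; 7 taken => place at 8.
755 hashes to 7; 7,8 taken => place at 9.
551 hashes to 7; 7,8,9 taken => place at 10.
455 hashes to 13; slot 13 is free => place at 13.
871 hashes to 4; 4 taken => place at 5.
Table: [∅, ∅, 886, 513, 701, 871, ∅, 483, 942, 755, 551, ∅, 437, 455, 201, ∅, ∅]
Lookup 942: h=7, probe 7,8 → found at 8.

2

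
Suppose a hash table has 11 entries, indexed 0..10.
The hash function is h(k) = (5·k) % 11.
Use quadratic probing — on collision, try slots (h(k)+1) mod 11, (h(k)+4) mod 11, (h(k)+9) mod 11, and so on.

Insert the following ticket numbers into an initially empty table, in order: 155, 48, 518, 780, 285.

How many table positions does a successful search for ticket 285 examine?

3

Insert 155: h=5, slot 5 empty => index 5.
Insert 48: h=9, slot 9 empty => index 9.
Insert 518: h=5, slot 5 occupied => index 6.
Insert 780: h=6, slot 6 occupied => index 7.
Insert 285: h=6, slots 6,7 occupied => index 10.
Table: [-, -, -, -, -, 155, 518, 780, -, 48, 285]
Lookup 285: h=6, probe 6,7,10 → found at 10.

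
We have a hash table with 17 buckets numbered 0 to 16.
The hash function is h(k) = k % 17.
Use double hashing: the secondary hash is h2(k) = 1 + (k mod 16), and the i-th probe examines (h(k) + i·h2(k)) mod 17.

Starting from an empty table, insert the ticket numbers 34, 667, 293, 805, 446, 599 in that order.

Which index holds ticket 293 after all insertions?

10

34: h=0 → slot 0
667: h=4 → slot 4
293: h=4, h2=6, probe 4,10 → slot 10
805: h=6 → slot 6
446: h=4, h2=15, probe 4,2 → slot 2
599: h=4, h2=8, probe 4,12 → slot 12
Table: [34, ∅, 446, ∅, 667, ∅, 805, ∅, ∅, ∅, 293, ∅, 599, ∅, ∅, ∅, ∅]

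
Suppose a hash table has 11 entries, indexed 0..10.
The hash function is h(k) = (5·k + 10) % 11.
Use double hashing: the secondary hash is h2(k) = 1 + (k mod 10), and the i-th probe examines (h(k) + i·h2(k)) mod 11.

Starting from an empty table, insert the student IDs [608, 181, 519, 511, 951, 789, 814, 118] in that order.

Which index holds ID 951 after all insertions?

608 hashes to 3; slot 3 is free => place at 3.
181 hashes to 2; slot 2 is free => place at 2.
519 hashes to 9; slot 9 is free => place at 9.
511 hashes to 2, h2=2; 2 taken => place at 4.
951 hashes to 2, h2=2; 2,4 taken => place at 6.
789 hashes to 6, h2=10; 6 taken => place at 5.
814 hashes to 10; slot 10 is free => place at 10.
118 hashes to 6, h2=9; 6,4,2 taken => place at 0.
Table: [118, ., 181, 608, 511, 789, 951, ., ., 519, 814]

6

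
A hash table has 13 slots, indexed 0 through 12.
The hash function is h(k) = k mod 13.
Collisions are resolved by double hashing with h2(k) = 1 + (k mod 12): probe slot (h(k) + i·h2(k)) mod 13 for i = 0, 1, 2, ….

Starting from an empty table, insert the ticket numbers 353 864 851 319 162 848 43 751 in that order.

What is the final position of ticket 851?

5

353 hashes to 2; slot 2 is free → place at 2.
864 hashes to 6; slot 6 is free → place at 6.
851 hashes to 6, h2=12; 6 taken → place at 5.
319 hashes to 7; slot 7 is free → place at 7.
162 hashes to 6, h2=7; 6 taken → place at 0.
848 hashes to 3; slot 3 is free → place at 3.
43 hashes to 4; slot 4 is free → place at 4.
751 hashes to 10; slot 10 is free → place at 10.
Table: [162, -, 353, 848, 43, 851, 864, 319, -, -, 751, -, -]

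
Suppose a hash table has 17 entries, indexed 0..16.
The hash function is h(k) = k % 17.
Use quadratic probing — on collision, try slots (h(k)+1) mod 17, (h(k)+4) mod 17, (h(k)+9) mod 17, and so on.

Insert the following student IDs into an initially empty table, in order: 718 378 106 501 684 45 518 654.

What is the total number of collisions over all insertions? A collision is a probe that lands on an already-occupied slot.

Insert 718: h=4, slot 4 empty → index 4.
Insert 378: h=4, slot 4 occupied → index 5.
Insert 106: h=4, slots 4,5 occupied → index 8.
Insert 501: h=8, slot 8 occupied → index 9.
Insert 684: h=4, slots 4,5,8 occupied → index 13.
Insert 45: h=11, slot 11 empty → index 11.
Insert 518: h=8, slots 8,9 occupied → index 12.
Insert 654: h=8, slots 8,9,12 occupied → index 0.
Table: [654, -, -, -, 718, 378, -, -, 106, 501, -, 45, 518, 684, -, -, -]

12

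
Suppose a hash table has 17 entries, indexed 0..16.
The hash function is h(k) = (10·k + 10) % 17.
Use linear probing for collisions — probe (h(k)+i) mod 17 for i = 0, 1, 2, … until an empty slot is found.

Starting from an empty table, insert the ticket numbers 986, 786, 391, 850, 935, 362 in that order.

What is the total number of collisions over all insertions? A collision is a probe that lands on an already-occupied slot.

986 hashes to 10; slot 10 is free => place at 10.
786 hashes to 16; slot 16 is free => place at 16.
391 hashes to 10; 10 taken => place at 11.
850 hashes to 10; 10,11 taken => place at 12.
935 hashes to 10; 10,11,12 taken => place at 13.
362 hashes to 9; slot 9 is free => place at 9.
Table: [-, -, -, -, -, -, -, -, -, 362, 986, 391, 850, 935, -, -, 786]

6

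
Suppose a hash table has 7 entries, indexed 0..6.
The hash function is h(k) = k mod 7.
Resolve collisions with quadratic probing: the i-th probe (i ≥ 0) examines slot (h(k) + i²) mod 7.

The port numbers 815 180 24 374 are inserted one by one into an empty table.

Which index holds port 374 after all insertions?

815 hashes to 3; slot 3 is free → place at 3.
180 hashes to 5; slot 5 is free → place at 5.
24 hashes to 3; 3 taken → place at 4.
374 hashes to 3; 3,4 taken → place at 0.
Table: [374, ∅, ∅, 815, 24, 180, ∅]

0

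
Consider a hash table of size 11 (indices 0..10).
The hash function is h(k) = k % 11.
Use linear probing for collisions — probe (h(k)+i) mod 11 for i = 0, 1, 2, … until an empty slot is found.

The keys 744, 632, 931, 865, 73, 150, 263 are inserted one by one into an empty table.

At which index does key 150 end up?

Insert 744: h=7, slot 7 empty -> index 7.
Insert 632: h=5, slot 5 empty -> index 5.
Insert 931: h=7, slot 7 occupied -> index 8.
Insert 865: h=7, slots 7,8 occupied -> index 9.
Insert 73: h=7, slots 7,8,9 occupied -> index 10.
Insert 150: h=7, slots 7,8,9,10 occupied -> index 0.
Insert 263: h=10, slots 10,0 occupied -> index 1.
Table: [150, 263, ∅, ∅, ∅, 632, ∅, 744, 931, 865, 73]

0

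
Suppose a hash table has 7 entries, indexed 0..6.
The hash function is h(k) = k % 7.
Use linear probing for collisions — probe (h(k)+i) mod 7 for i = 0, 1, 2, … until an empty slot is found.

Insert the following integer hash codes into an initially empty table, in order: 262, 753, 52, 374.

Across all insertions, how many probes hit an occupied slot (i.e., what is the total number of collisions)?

5

262 hashes to 3; slot 3 is free -> place at 3.
753 hashes to 4; slot 4 is free -> place at 4.
52 hashes to 3; 3,4 taken -> place at 5.
374 hashes to 3; 3,4,5 taken -> place at 6.
Table: [—, —, —, 262, 753, 52, 374]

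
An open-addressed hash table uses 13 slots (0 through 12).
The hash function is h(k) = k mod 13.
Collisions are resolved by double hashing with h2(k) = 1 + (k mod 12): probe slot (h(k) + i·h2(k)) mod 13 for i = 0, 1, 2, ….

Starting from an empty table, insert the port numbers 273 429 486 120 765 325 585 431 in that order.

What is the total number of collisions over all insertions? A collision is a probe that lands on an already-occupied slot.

273: h=0 → slot 0
429: h=0, h2=10, probe 0,10 → slot 10
486: h=5 → slot 5
120: h=3 → slot 3
765: h=11 → slot 11
325: h=0, h2=2, probe 0,2 → slot 2
585: h=0, h2=10, probe 0,10,7 → slot 7
431: h=2, h2=12, probe 2,1 → slot 1
Table: [273, 431, 325, 120, -, 486, -, 585, -, -, 429, 765, -]

5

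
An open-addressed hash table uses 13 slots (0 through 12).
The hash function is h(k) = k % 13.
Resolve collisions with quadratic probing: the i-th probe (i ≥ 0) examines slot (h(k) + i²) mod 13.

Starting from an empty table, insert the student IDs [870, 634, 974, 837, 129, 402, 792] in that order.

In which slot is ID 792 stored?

2

Insert 870: h=12, slot 12 empty => index 12.
Insert 634: h=10, slot 10 empty => index 10.
Insert 974: h=12, slot 12 occupied => index 0.
Insert 837: h=5, slot 5 empty => index 5.
Insert 129: h=12, slots 12,0 occupied => index 3.
Insert 402: h=12, slots 12,0,3 occupied => index 8.
Insert 792: h=12, slots 12,0,3,8 occupied => index 2.
Table: [974, _, 792, 129, _, 837, _, _, 402, _, 634, _, 870]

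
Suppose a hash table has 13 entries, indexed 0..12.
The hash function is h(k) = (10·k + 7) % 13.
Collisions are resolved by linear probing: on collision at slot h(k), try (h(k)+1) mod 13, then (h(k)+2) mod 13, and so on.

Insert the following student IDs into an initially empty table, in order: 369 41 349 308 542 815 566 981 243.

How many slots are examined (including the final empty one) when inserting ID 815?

Insert 369: h=5, slot 5 empty -> index 5.
Insert 41: h=1, slot 1 empty -> index 1.
Insert 349: h=0, slot 0 empty -> index 0.
Insert 308: h=6, slot 6 empty -> index 6.
Insert 542: h=6, slot 6 occupied -> index 7.
Insert 815: h=6, slots 6,7 occupied -> index 8.
Insert 566: h=12, slot 12 empty -> index 12.
Insert 981: h=2, slot 2 empty -> index 2.
Insert 243: h=6, slots 6,7,8 occupied -> index 9.
Table: [349, 41, 981, ., ., 369, 308, 542, 815, 243, ., ., 566]

3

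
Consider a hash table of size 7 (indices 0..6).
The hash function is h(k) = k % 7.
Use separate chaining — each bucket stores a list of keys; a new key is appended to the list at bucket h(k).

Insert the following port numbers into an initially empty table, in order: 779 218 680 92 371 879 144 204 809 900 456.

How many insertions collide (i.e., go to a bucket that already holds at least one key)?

779 → bucket 2
218 → bucket 1
680 → bucket 1 (collision)
92 → bucket 1 (collision)
371 → bucket 0
879 → bucket 4
144 → bucket 4 (collision)
204 → bucket 1 (collision)
809 → bucket 4 (collision)
900 → bucket 4 (collision)
456 → bucket 1 (collision)
Final buckets:
0: 371
1: 218 -> 680 -> 92 -> 204 -> 456
2: 779
3: _
4: 879 -> 144 -> 809 -> 900
5: _
6: _

7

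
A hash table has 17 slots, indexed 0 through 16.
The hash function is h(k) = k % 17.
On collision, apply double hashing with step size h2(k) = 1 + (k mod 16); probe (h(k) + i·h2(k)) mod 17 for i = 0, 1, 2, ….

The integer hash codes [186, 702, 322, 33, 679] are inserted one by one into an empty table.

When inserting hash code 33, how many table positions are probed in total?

2

186 hashes to 16; slot 16 is free → place at 16.
702 hashes to 5; slot 5 is free → place at 5.
322 hashes to 16, h2=3; 16 taken → place at 2.
33 hashes to 16, h2=2; 16 taken → place at 1.
679 hashes to 16, h2=8; 16 taken → place at 7.
Table: [∅, 33, 322, ∅, ∅, 702, ∅, 679, ∅, ∅, ∅, ∅, ∅, ∅, ∅, ∅, 186]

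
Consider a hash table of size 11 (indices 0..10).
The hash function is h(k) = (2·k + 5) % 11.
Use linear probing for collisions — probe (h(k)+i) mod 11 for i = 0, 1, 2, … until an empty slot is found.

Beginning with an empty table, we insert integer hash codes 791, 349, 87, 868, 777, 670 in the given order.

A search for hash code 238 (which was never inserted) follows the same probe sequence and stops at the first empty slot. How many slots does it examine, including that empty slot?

2

791: h=3 -> slot 3
349: h=10 -> slot 10
87: h=3, probe 3,4 -> slot 4
868: h=3, probe 3,4,5 -> slot 5
777: h=8 -> slot 8
670: h=3, probe 3,4,5,6 -> slot 6
Table: [., ., ., 791, 87, 868, 670, ., 777, ., 349]
Lookup 238: h=8, probe 8,9 → slot 9 empty, not found.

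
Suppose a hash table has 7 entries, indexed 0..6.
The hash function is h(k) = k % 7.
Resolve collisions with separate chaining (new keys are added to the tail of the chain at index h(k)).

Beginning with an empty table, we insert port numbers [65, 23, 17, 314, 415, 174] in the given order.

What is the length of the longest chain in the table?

3

Insert 65: h=2, bucket 2 empty -> new chain.
Insert 23: h=2, bucket 2 nonempty -> append to chain.
Insert 17: h=3, bucket 3 empty -> new chain.
Insert 314: h=6, bucket 6 empty -> new chain.
Insert 415: h=2, bucket 2 nonempty -> append to chain.
Insert 174: h=6, bucket 6 nonempty -> append to chain.
Final buckets:
0: -
1: -
2: 65 -> 23 -> 415
3: 17
4: -
5: -
6: 314 -> 174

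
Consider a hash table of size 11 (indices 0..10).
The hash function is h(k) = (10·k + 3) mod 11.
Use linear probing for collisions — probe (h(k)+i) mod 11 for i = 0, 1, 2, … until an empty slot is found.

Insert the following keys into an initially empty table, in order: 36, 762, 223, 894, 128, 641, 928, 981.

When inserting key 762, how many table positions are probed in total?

Insert 36: h=0, slot 0 empty → index 0.
Insert 762: h=0, slot 0 occupied → index 1.
Insert 223: h=0, slots 0,1 occupied → index 2.
Insert 894: h=0, slots 0,1,2 occupied → index 3.
Insert 128: h=7, slot 7 empty → index 7.
Insert 641: h=0, slots 0,1,2,3 occupied → index 4.
Insert 928: h=10, slot 10 empty → index 10.
Insert 981: h=1, slots 1,2,3,4 occupied → index 5.
Table: [36, 762, 223, 894, 641, 981, —, 128, —, —, 928]

2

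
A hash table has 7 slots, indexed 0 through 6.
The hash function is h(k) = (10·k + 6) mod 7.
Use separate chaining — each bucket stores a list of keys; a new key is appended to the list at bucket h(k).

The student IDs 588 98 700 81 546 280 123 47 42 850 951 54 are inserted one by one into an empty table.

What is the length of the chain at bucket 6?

Insert 588: h=6, bucket 6 empty → new chain.
Insert 98: h=6, bucket 6 nonempty → append to chain.
Insert 700: h=6, bucket 6 nonempty → append to chain.
Insert 81: h=4, bucket 4 empty → new chain.
Insert 546: h=6, bucket 6 nonempty → append to chain.
Insert 280: h=6, bucket 6 nonempty → append to chain.
Insert 123: h=4, bucket 4 nonempty → append to chain.
Insert 47: h=0, bucket 0 empty → new chain.
Insert 42: h=6, bucket 6 nonempty → append to chain.
Insert 850: h=1, bucket 1 empty → new chain.
Insert 951: h=3, bucket 3 empty → new chain.
Insert 54: h=0, bucket 0 nonempty → append to chain.
Final buckets:
0: 47 -> 54
1: 850
2: _
3: 951
4: 81 -> 123
5: _
6: 588 -> 98 -> 700 -> 546 -> 280 -> 42

6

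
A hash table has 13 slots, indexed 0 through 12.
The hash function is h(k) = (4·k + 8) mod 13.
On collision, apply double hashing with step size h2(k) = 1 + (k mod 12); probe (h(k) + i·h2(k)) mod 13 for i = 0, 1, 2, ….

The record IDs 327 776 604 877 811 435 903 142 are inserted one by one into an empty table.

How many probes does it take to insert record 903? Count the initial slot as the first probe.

327: h=3 → slot 3
776: h=5 → slot 5
604: h=6 → slot 6
877: h=6, h2=2, probe 6,8 → slot 8
811: h=2 → slot 2
435: h=6, h2=4, probe 6,10 → slot 10
903: h=6, h2=4, probe 6,10,1 → slot 1
142: h=4 → slot 4
Table: [∅, 903, 811, 327, 142, 776, 604, ∅, 877, ∅, 435, ∅, ∅]

3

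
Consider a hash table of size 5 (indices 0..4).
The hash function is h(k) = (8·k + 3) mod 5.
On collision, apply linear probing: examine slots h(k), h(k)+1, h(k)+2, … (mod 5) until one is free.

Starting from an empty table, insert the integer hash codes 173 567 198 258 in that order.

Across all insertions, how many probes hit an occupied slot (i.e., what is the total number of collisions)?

4

173: h=2 → slot 2
567: h=4 → slot 4
198: h=2, probe 2,3 → slot 3
258: h=2, probe 2,3,4,0 → slot 0
Table: [258, -, 173, 198, 567]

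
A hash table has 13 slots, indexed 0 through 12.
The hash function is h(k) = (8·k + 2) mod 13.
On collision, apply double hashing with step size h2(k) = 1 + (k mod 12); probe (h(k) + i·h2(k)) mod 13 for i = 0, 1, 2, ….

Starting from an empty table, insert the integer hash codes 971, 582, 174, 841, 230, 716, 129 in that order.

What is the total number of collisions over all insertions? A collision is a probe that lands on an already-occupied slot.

971: h=9 => slot 9
582: h=4 => slot 4
174: h=3 => slot 3
841: h=9, h2=2, probe 9,11 => slot 11
230: h=9, h2=3, probe 9,12 => slot 12
716: h=10 => slot 10
129: h=7 => slot 7
Table: [∅, ∅, ∅, 174, 582, ∅, ∅, 129, ∅, 971, 716, 841, 230]

2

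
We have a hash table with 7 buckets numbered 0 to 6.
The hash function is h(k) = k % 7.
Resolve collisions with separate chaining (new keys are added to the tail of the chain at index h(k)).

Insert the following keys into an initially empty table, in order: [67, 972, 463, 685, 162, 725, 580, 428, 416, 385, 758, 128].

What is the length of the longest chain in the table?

67 -> bucket 4
972 -> bucket 6
463 -> bucket 1
685 -> bucket 6 (collision)
162 -> bucket 1 (collision)
725 -> bucket 4 (collision)
580 -> bucket 6 (collision)
428 -> bucket 1 (collision)
416 -> bucket 3
385 -> bucket 0
758 -> bucket 2
128 -> bucket 2 (collision)
Final buckets:
0: 385
1: 463 -> 162 -> 428
2: 758 -> 128
3: 416
4: 67 -> 725
5: —
6: 972 -> 685 -> 580

3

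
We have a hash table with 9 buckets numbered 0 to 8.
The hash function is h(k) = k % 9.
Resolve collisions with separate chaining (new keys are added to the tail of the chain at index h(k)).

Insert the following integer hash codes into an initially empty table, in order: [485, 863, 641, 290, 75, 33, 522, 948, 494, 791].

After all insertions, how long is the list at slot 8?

485 -> bucket 8
863 -> bucket 8 (collision)
641 -> bucket 2
290 -> bucket 2 (collision)
75 -> bucket 3
33 -> bucket 6
522 -> bucket 0
948 -> bucket 3 (collision)
494 -> bucket 8 (collision)
791 -> bucket 8 (collision)
Final buckets:
0: 522
1: ∅
2: 641 -> 290
3: 75 -> 948
4: ∅
5: ∅
6: 33
7: ∅
8: 485 -> 863 -> 494 -> 791

4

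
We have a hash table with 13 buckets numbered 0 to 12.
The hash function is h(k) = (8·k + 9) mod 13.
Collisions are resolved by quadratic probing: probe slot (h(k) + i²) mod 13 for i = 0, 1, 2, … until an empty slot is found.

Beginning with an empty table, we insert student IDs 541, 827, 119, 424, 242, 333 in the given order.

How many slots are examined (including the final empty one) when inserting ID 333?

Insert 541: h=8, slot 8 empty → index 8.
Insert 827: h=8, slot 8 occupied → index 9.
Insert 119: h=12, slot 12 empty → index 12.
Insert 424: h=8, slots 8,9,12 occupied → index 4.
Insert 242: h=8, slots 8,9,12,4 occupied → index 11.
Insert 333: h=8, slots 8,9,12,4,11 occupied → index 7.
Table: [-, -, -, -, 424, -, -, 333, 541, 827, -, 242, 119]

6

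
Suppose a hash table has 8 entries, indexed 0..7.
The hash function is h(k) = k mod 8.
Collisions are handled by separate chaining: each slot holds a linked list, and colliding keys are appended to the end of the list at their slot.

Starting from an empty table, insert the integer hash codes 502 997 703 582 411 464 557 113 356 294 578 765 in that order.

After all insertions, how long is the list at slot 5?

3

Insert 502: h=6, bucket 6 empty -> new chain.
Insert 997: h=5, bucket 5 empty -> new chain.
Insert 703: h=7, bucket 7 empty -> new chain.
Insert 582: h=6, bucket 6 nonempty -> append to chain.
Insert 411: h=3, bucket 3 empty -> new chain.
Insert 464: h=0, bucket 0 empty -> new chain.
Insert 557: h=5, bucket 5 nonempty -> append to chain.
Insert 113: h=1, bucket 1 empty -> new chain.
Insert 356: h=4, bucket 4 empty -> new chain.
Insert 294: h=6, bucket 6 nonempty -> append to chain.
Insert 578: h=2, bucket 2 empty -> new chain.
Insert 765: h=5, bucket 5 nonempty -> append to chain.
Final buckets:
0: 464
1: 113
2: 578
3: 411
4: 356
5: 997 -> 557 -> 765
6: 502 -> 582 -> 294
7: 703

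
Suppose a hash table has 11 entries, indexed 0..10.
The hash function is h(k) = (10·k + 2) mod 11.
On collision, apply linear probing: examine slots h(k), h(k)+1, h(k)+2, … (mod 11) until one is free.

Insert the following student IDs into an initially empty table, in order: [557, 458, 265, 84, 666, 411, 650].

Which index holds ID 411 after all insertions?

10

Insert 557: h=6, slot 6 empty => index 6.
Insert 458: h=6, slot 6 occupied => index 7.
Insert 265: h=1, slot 1 empty => index 1.
Insert 84: h=6, slots 6,7 occupied => index 8.
Insert 666: h=7, slots 7,8 occupied => index 9.
Insert 411: h=9, slot 9 occupied => index 10.
Insert 650: h=1, slot 1 occupied => index 2.
Table: [—, 265, 650, —, —, —, 557, 458, 84, 666, 411]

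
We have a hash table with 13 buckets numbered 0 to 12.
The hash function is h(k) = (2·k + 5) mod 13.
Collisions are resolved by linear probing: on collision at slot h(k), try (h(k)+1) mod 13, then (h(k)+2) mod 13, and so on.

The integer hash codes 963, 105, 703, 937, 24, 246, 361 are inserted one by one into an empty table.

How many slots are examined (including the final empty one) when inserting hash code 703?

3

963 hashes to 7; slot 7 is free => place at 7.
105 hashes to 7; 7 taken => place at 8.
703 hashes to 7; 7,8 taken => place at 9.
937 hashes to 7; 7,8,9 taken => place at 10.
24 hashes to 1; slot 1 is free => place at 1.
246 hashes to 3; slot 3 is free => place at 3.
361 hashes to 12; slot 12 is free => place at 12.
Table: [—, 24, —, 246, —, —, —, 963, 105, 703, 937, —, 361]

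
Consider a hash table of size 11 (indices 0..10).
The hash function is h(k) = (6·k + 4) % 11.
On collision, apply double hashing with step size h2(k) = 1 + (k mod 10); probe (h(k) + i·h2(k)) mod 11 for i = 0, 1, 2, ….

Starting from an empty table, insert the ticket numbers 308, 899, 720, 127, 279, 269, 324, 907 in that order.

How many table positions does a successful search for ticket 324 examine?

4

308: h=4 → slot 4
899: h=8 → slot 8
720: h=1 → slot 1
127: h=7 → slot 7
279: h=6 → slot 6
269: h=1, h2=10, probe 1,0 → slot 0
324: h=1, h2=5, probe 1,6,0,5 → slot 5
907: h=1, h2=8, probe 1,9 → slot 9
Table: [269, 720, _, _, 308, 324, 279, 127, 899, 907, _]
Lookup 324: h=1, h2=5, probe 1,6,0,5 → found at 5.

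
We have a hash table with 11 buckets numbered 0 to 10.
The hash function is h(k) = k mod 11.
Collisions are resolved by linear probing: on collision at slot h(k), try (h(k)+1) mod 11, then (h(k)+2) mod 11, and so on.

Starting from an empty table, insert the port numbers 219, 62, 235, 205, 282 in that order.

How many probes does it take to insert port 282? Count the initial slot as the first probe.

3

219: h=10 => slot 10
62: h=7 => slot 7
235: h=4 => slot 4
205: h=7, probe 7,8 => slot 8
282: h=7, probe 7,8,9 => slot 9
Table: [∅, ∅, ∅, ∅, 235, ∅, ∅, 62, 205, 282, 219]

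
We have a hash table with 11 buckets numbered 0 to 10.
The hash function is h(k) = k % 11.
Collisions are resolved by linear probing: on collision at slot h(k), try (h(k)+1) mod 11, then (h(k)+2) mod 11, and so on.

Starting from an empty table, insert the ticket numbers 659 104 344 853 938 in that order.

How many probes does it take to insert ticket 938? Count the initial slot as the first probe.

2

Insert 659: h=10, slot 10 empty -> index 10.
Insert 104: h=5, slot 5 empty -> index 5.
Insert 344: h=3, slot 3 empty -> index 3.
Insert 853: h=6, slot 6 empty -> index 6.
Insert 938: h=3, slot 3 occupied -> index 4.
Table: [-, -, -, 344, 938, 104, 853, -, -, -, 659]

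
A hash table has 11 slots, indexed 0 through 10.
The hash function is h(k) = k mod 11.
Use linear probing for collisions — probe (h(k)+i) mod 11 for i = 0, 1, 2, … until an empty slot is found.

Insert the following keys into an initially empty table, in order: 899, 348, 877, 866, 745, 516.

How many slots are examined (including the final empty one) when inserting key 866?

899: h=8 -> slot 8
348: h=7 -> slot 7
877: h=8, probe 8,9 -> slot 9
866: h=8, probe 8,9,10 -> slot 10
745: h=8, probe 8,9,10,0 -> slot 0
516: h=10, probe 10,0,1 -> slot 1
Table: [745, 516, ., ., ., ., ., 348, 899, 877, 866]

3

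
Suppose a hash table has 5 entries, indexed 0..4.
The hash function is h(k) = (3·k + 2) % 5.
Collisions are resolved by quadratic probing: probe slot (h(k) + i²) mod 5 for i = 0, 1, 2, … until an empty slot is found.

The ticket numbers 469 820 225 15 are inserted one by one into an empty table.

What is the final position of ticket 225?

3

469 hashes to 4; slot 4 is free => place at 4.
820 hashes to 2; slot 2 is free => place at 2.
225 hashes to 2; 2 taken => place at 3.
15 hashes to 2; 2,3 taken => place at 1.
Table: [_, 15, 820, 225, 469]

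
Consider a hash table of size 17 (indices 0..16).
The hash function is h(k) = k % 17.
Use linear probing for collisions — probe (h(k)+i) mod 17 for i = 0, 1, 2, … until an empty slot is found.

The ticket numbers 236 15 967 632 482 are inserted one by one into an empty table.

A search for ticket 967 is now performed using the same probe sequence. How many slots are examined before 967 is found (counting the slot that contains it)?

Insert 236: h=15, slot 15 empty -> index 15.
Insert 15: h=15, slot 15 occupied -> index 16.
Insert 967: h=15, slots 15,16 occupied -> index 0.
Insert 632: h=3, slot 3 empty -> index 3.
Insert 482: h=6, slot 6 empty -> index 6.
Table: [967, ∅, ∅, 632, ∅, ∅, 482, ∅, ∅, ∅, ∅, ∅, ∅, ∅, ∅, 236, 15]
Lookup 967: h=15, probe 15,16,0 → found at 0.

3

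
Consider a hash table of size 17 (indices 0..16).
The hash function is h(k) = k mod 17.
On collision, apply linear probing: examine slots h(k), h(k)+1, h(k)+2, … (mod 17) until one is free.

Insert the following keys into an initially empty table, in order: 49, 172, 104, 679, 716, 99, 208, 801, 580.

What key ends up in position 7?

49: h=15 -> slot 15
172: h=2 -> slot 2
104: h=2, probe 2,3 -> slot 3
679: h=16 -> slot 16
716: h=2, probe 2,3,4 -> slot 4
99: h=14 -> slot 14
208: h=4, probe 4,5 -> slot 5
801: h=2, probe 2,3,4,5,6 -> slot 6
580: h=2, probe 2,3,4,5,6,7 -> slot 7
Table: [_, _, 172, 104, 716, 208, 801, 580, _, _, _, _, _, _, 99, 49, 679]

580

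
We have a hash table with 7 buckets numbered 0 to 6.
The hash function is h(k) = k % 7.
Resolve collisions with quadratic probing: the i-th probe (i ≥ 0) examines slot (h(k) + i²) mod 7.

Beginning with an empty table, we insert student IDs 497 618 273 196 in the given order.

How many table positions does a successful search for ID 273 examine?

497 hashes to 0; slot 0 is free => place at 0.
618 hashes to 2; slot 2 is free => place at 2.
273 hashes to 0; 0 taken => place at 1.
196 hashes to 0; 0,1 taken => place at 4.
Table: [497, 273, 618, _, 196, _, _]
Lookup 273: h=0, probe 0,1 → found at 1.

2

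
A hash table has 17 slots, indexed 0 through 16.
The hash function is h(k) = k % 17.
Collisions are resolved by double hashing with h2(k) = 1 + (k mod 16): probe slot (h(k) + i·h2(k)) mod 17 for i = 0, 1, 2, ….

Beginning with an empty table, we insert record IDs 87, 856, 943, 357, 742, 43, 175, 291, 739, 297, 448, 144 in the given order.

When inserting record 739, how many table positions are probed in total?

2

87: h=2 -> slot 2
856: h=6 -> slot 6
943: h=8 -> slot 8
357: h=0 -> slot 0
742: h=11 -> slot 11
43: h=9 -> slot 9
175: h=5 -> slot 5
291: h=2, h2=4, probe 2,6,10 -> slot 10
739: h=8, h2=4, probe 8,12 -> slot 12
297: h=8, h2=10, probe 8,1 -> slot 1
448: h=6, h2=1, probe 6,7 -> slot 7
144: h=8, h2=1, probe 8,9,10,11,12,13 -> slot 13
Table: [357, 297, 87, —, —, 175, 856, 448, 943, 43, 291, 742, 739, 144, —, —, —]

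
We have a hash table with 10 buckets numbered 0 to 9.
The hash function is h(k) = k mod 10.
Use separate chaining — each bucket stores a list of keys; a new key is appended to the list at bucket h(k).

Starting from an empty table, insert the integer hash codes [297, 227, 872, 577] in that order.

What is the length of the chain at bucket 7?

Insert 297: h=7, bucket 7 empty → new chain.
Insert 227: h=7, bucket 7 nonempty → append to chain.
Insert 872: h=2, bucket 2 empty → new chain.
Insert 577: h=7, bucket 7 nonempty → append to chain.
Final buckets:
0: —
1: —
2: 872
3: —
4: —
5: —
6: —
7: 297 -> 227 -> 577
8: —
9: —

3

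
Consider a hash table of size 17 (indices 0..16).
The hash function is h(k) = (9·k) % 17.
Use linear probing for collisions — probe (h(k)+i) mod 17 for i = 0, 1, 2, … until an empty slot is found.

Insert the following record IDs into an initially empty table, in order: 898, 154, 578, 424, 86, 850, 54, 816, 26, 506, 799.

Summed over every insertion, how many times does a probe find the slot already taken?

Insert 898: h=7, slot 7 empty → index 7.
Insert 154: h=9, slot 9 empty → index 9.
Insert 578: h=0, slot 0 empty → index 0.
Insert 424: h=8, slot 8 empty → index 8.
Insert 86: h=9, slot 9 occupied → index 10.
Insert 850: h=0, slot 0 occupied → index 1.
Insert 54: h=10, slot 10 occupied → index 11.
Insert 816: h=0, slots 0,1 occupied → index 2.
Insert 26: h=13, slot 13 empty → index 13.
Insert 506: h=15, slot 15 empty → index 15.
Insert 799: h=0, slots 0,1,2 occupied → index 3.
Table: [578, 850, 816, 799, _, _, _, 898, 424, 154, 86, 54, _, 26, _, 506, _]

8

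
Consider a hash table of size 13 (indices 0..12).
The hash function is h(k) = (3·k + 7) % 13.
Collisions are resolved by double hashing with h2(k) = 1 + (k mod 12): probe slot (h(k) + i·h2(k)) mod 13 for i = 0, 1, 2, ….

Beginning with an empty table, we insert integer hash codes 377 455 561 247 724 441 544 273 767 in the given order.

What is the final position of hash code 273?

11

377 hashes to 7; slot 7 is free => place at 7.
455 hashes to 7, h2=12; 7 taken => place at 6.
561 hashes to 0; slot 0 is free => place at 0.
247 hashes to 7, h2=8; 7 taken => place at 2.
724 hashes to 8; slot 8 is free => place at 8.
441 hashes to 4; slot 4 is free => place at 4.
544 hashes to 1; slot 1 is free => place at 1.
273 hashes to 7, h2=10; 7,4,1 taken => place at 11.
767 hashes to 7, h2=12; 7,6 taken => place at 5.
Table: [561, 544, 247, _, 441, 767, 455, 377, 724, _, _, 273, _]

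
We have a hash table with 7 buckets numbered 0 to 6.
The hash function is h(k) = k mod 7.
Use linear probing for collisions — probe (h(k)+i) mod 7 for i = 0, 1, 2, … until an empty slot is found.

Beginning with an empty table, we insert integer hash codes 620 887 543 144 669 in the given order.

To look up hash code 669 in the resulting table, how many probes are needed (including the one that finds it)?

620 hashes to 4; slot 4 is free → place at 4.
887 hashes to 5; slot 5 is free → place at 5.
543 hashes to 4; 4,5 taken → place at 6.
144 hashes to 4; 4,5,6 taken → place at 0.
669 hashes to 4; 4,5,6,0 taken → place at 1.
Table: [144, 669, —, —, 620, 887, 543]
Lookup 669: h=4, probe 4,5,6,0,1 → found at 1.

5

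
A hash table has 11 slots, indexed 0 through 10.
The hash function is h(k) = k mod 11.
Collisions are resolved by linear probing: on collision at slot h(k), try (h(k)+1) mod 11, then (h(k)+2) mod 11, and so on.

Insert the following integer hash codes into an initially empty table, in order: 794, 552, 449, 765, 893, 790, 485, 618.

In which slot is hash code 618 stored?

5

794 hashes to 2; slot 2 is free => place at 2.
552 hashes to 2; 2 taken => place at 3.
449 hashes to 9; slot 9 is free => place at 9.
765 hashes to 6; slot 6 is free => place at 6.
893 hashes to 2; 2,3 taken => place at 4.
790 hashes to 9; 9 taken => place at 10.
485 hashes to 1; slot 1 is free => place at 1.
618 hashes to 2; 2,3,4 taken => place at 5.
Table: [_, 485, 794, 552, 893, 618, 765, _, _, 449, 790]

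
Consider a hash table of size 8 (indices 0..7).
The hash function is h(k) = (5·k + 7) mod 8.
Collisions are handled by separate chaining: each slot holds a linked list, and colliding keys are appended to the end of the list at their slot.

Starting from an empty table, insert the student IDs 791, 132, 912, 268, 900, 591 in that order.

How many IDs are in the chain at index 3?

Insert 791: h=2, bucket 2 empty -> new chain.
Insert 132: h=3, bucket 3 empty -> new chain.
Insert 912: h=7, bucket 7 empty -> new chain.
Insert 268: h=3, bucket 3 nonempty -> append to chain.
Insert 900: h=3, bucket 3 nonempty -> append to chain.
Insert 591: h=2, bucket 2 nonempty -> append to chain.
Final buckets:
0: .
1: .
2: 791 -> 591
3: 132 -> 268 -> 900
4: .
5: .
6: .
7: 912

3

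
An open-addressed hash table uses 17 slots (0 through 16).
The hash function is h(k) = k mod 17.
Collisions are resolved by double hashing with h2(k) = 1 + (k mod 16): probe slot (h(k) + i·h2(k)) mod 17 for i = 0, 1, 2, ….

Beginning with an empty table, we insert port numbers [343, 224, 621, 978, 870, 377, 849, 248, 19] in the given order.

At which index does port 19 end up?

343: h=3 → slot 3
224: h=3, h2=1, probe 3,4 → slot 4
621: h=9 → slot 9
978: h=9, h2=3, probe 9,12 → slot 12
870: h=3, h2=7, probe 3,10 → slot 10
377: h=3, h2=10, probe 3,13 → slot 13
849: h=16 → slot 16
248: h=10, h2=9, probe 10,2 → slot 2
19: h=2, h2=4, probe 2,6 → slot 6
Table: [-, -, 248, 343, 224, -, 19, -, -, 621, 870, -, 978, 377, -, -, 849]

6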